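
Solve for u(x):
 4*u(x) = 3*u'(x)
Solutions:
 u(x) = C1*exp(4*x/3)


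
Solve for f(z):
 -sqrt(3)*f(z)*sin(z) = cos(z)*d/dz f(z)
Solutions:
 f(z) = C1*cos(z)^(sqrt(3))


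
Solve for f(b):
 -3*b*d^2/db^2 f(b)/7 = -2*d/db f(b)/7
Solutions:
 f(b) = C1 + C2*b^(5/3)


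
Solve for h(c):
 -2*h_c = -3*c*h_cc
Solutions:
 h(c) = C1 + C2*c^(5/3)


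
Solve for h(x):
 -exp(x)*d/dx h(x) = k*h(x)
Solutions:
 h(x) = C1*exp(k*exp(-x))


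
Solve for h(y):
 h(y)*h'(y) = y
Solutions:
 h(y) = -sqrt(C1 + y^2)
 h(y) = sqrt(C1 + y^2)


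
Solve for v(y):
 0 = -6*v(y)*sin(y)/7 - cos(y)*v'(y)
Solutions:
 v(y) = C1*cos(y)^(6/7)


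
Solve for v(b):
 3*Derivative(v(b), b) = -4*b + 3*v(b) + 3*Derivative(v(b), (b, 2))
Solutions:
 v(b) = 4*b/3 + (C1*sin(sqrt(3)*b/2) + C2*cos(sqrt(3)*b/2))*exp(b/2) + 4/3


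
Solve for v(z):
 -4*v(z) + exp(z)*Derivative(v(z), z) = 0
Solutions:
 v(z) = C1*exp(-4*exp(-z))


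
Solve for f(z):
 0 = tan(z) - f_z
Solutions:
 f(z) = C1 - log(cos(z))


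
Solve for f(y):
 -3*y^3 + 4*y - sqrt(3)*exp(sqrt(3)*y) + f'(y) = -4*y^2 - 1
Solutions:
 f(y) = C1 + 3*y^4/4 - 4*y^3/3 - 2*y^2 - y + exp(sqrt(3)*y)


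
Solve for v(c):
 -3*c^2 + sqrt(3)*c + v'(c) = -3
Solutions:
 v(c) = C1 + c^3 - sqrt(3)*c^2/2 - 3*c


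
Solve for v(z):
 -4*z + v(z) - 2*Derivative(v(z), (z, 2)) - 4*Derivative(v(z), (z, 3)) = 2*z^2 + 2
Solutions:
 v(z) = C3*exp(z/2) + 2*z^2 + 4*z + (C1*sin(z/2) + C2*cos(z/2))*exp(-z/2) + 10


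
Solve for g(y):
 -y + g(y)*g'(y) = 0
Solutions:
 g(y) = -sqrt(C1 + y^2)
 g(y) = sqrt(C1 + y^2)


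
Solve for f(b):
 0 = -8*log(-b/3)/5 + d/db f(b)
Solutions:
 f(b) = C1 + 8*b*log(-b)/5 + 8*b*(-log(3) - 1)/5


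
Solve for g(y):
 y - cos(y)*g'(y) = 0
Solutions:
 g(y) = C1 + Integral(y/cos(y), y)


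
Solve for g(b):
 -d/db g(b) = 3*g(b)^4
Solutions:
 g(b) = (-3^(2/3) - 3*3^(1/6)*I)*(1/(C1 + 3*b))^(1/3)/6
 g(b) = (-3^(2/3) + 3*3^(1/6)*I)*(1/(C1 + 3*b))^(1/3)/6
 g(b) = (1/(C1 + 9*b))^(1/3)


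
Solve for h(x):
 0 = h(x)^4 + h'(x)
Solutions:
 h(x) = (-3^(2/3) - 3*3^(1/6)*I)*(1/(C1 + x))^(1/3)/6
 h(x) = (-3^(2/3) + 3*3^(1/6)*I)*(1/(C1 + x))^(1/3)/6
 h(x) = (1/(C1 + 3*x))^(1/3)


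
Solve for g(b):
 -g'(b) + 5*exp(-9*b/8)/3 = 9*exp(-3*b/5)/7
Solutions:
 g(b) = C1 + 15*exp(-3*b/5)/7 - 40*exp(-9*b/8)/27


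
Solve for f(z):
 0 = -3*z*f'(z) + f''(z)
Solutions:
 f(z) = C1 + C2*erfi(sqrt(6)*z/2)


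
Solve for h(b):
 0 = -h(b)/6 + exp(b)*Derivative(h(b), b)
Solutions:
 h(b) = C1*exp(-exp(-b)/6)


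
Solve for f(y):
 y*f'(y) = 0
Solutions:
 f(y) = C1


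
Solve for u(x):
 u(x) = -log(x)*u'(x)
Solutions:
 u(x) = C1*exp(-li(x))


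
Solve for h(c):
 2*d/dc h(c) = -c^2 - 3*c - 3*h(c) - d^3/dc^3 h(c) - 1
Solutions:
 h(c) = C3*exp(-c) - c^2/3 - 5*c/9 + (C1*sin(sqrt(11)*c/2) + C2*cos(sqrt(11)*c/2))*exp(c/2) + 1/27


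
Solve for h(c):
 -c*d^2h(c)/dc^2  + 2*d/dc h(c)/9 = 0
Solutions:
 h(c) = C1 + C2*c^(11/9)


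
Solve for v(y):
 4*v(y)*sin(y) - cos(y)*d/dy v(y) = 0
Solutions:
 v(y) = C1/cos(y)^4


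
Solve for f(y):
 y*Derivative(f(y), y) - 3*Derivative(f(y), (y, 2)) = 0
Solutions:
 f(y) = C1 + C2*erfi(sqrt(6)*y/6)


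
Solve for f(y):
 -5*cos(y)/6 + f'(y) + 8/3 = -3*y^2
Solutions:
 f(y) = C1 - y^3 - 8*y/3 + 5*sin(y)/6


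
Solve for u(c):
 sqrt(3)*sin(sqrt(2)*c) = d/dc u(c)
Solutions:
 u(c) = C1 - sqrt(6)*cos(sqrt(2)*c)/2


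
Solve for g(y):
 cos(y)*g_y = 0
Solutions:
 g(y) = C1


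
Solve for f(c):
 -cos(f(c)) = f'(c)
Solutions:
 f(c) = pi - asin((C1 + exp(2*c))/(C1 - exp(2*c)))
 f(c) = asin((C1 + exp(2*c))/(C1 - exp(2*c)))


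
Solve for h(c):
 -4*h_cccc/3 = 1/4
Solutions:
 h(c) = C1 + C2*c + C3*c^2 + C4*c^3 - c^4/128


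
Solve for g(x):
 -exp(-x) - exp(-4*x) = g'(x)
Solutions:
 g(x) = C1 + exp(-x) + exp(-4*x)/4


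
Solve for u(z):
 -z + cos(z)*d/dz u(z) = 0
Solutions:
 u(z) = C1 + Integral(z/cos(z), z)


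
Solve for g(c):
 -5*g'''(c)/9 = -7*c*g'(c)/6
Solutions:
 g(c) = C1 + Integral(C2*airyai(10^(2/3)*21^(1/3)*c/10) + C3*airybi(10^(2/3)*21^(1/3)*c/10), c)


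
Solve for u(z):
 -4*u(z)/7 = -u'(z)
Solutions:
 u(z) = C1*exp(4*z/7)


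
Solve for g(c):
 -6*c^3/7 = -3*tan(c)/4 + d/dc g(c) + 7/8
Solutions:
 g(c) = C1 - 3*c^4/14 - 7*c/8 - 3*log(cos(c))/4


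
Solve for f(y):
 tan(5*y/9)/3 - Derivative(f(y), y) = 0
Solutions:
 f(y) = C1 - 3*log(cos(5*y/9))/5


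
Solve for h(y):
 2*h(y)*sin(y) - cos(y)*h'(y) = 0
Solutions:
 h(y) = C1/cos(y)^2


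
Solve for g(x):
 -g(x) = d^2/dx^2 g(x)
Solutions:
 g(x) = C1*sin(x) + C2*cos(x)


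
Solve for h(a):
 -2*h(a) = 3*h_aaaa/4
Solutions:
 h(a) = (C1*sin(2^(1/4)*3^(3/4)*a/3) + C2*cos(2^(1/4)*3^(3/4)*a/3))*exp(-2^(1/4)*3^(3/4)*a/3) + (C3*sin(2^(1/4)*3^(3/4)*a/3) + C4*cos(2^(1/4)*3^(3/4)*a/3))*exp(2^(1/4)*3^(3/4)*a/3)


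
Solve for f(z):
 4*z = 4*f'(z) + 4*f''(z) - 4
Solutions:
 f(z) = C1 + C2*exp(-z) + z^2/2


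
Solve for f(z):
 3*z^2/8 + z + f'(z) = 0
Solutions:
 f(z) = C1 - z^3/8 - z^2/2


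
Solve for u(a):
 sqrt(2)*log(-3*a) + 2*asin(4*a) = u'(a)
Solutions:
 u(a) = C1 + sqrt(2)*a*(log(-a) - 1) + 2*a*asin(4*a) + sqrt(2)*a*log(3) + sqrt(1 - 16*a^2)/2


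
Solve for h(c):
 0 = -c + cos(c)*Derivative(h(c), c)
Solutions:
 h(c) = C1 + Integral(c/cos(c), c)


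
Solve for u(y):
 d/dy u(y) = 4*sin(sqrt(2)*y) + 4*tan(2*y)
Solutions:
 u(y) = C1 - 2*log(cos(2*y)) - 2*sqrt(2)*cos(sqrt(2)*y)


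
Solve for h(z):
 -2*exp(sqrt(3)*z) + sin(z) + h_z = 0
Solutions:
 h(z) = C1 + 2*sqrt(3)*exp(sqrt(3)*z)/3 + cos(z)


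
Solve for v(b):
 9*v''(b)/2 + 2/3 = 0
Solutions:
 v(b) = C1 + C2*b - 2*b^2/27


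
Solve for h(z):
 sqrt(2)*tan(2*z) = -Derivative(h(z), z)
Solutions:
 h(z) = C1 + sqrt(2)*log(cos(2*z))/2


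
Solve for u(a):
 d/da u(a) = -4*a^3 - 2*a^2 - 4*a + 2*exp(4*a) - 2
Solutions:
 u(a) = C1 - a^4 - 2*a^3/3 - 2*a^2 - 2*a + exp(4*a)/2


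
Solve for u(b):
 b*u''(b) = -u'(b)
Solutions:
 u(b) = C1 + C2*log(b)


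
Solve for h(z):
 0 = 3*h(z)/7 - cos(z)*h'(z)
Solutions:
 h(z) = C1*(sin(z) + 1)^(3/14)/(sin(z) - 1)^(3/14)


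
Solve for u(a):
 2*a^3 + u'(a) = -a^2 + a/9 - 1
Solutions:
 u(a) = C1 - a^4/2 - a^3/3 + a^2/18 - a


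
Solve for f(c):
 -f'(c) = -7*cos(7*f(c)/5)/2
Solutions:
 -7*c/2 - 5*log(sin(7*f(c)/5) - 1)/14 + 5*log(sin(7*f(c)/5) + 1)/14 = C1


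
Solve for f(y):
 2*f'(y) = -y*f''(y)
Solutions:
 f(y) = C1 + C2/y


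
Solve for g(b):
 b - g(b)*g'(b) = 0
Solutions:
 g(b) = -sqrt(C1 + b^2)
 g(b) = sqrt(C1 + b^2)


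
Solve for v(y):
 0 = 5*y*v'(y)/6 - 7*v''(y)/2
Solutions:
 v(y) = C1 + C2*erfi(sqrt(210)*y/42)


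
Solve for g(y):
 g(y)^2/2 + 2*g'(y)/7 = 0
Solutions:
 g(y) = 4/(C1 + 7*y)


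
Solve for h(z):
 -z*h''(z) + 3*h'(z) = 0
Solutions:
 h(z) = C1 + C2*z^4


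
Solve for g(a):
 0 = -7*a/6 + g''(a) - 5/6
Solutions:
 g(a) = C1 + C2*a + 7*a^3/36 + 5*a^2/12


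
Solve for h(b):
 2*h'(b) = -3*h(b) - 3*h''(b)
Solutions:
 h(b) = (C1*sin(2*sqrt(2)*b/3) + C2*cos(2*sqrt(2)*b/3))*exp(-b/3)


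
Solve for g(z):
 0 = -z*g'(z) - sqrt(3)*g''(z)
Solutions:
 g(z) = C1 + C2*erf(sqrt(2)*3^(3/4)*z/6)


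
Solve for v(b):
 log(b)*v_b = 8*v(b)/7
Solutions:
 v(b) = C1*exp(8*li(b)/7)


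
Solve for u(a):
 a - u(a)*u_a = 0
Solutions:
 u(a) = -sqrt(C1 + a^2)
 u(a) = sqrt(C1 + a^2)


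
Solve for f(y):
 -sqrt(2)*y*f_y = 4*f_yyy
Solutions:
 f(y) = C1 + Integral(C2*airyai(-sqrt(2)*y/2) + C3*airybi(-sqrt(2)*y/2), y)


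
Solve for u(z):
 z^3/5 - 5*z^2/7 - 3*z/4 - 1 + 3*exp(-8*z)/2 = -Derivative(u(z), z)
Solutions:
 u(z) = C1 - z^4/20 + 5*z^3/21 + 3*z^2/8 + z + 3*exp(-8*z)/16


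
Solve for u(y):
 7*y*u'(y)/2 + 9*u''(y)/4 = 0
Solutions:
 u(y) = C1 + C2*erf(sqrt(7)*y/3)


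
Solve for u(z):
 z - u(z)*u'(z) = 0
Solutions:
 u(z) = -sqrt(C1 + z^2)
 u(z) = sqrt(C1 + z^2)


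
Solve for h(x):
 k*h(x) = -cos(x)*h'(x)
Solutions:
 h(x) = C1*exp(k*(log(sin(x) - 1) - log(sin(x) + 1))/2)


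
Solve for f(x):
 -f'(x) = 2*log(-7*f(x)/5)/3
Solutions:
 3*Integral(1/(log(-_y) - log(5) + log(7)), (_y, f(x)))/2 = C1 - x


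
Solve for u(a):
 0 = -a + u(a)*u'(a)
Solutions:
 u(a) = -sqrt(C1 + a^2)
 u(a) = sqrt(C1 + a^2)


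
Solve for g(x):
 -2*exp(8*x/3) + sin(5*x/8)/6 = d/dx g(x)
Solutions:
 g(x) = C1 - 3*exp(8*x/3)/4 - 4*cos(5*x/8)/15


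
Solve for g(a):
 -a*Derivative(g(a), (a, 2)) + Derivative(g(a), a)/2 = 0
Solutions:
 g(a) = C1 + C2*a^(3/2)


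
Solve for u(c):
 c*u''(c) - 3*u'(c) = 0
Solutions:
 u(c) = C1 + C2*c^4


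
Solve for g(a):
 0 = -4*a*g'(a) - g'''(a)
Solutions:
 g(a) = C1 + Integral(C2*airyai(-2^(2/3)*a) + C3*airybi(-2^(2/3)*a), a)


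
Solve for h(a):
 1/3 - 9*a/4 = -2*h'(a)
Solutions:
 h(a) = C1 + 9*a^2/16 - a/6


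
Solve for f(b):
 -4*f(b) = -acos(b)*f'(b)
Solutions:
 f(b) = C1*exp(4*Integral(1/acos(b), b))


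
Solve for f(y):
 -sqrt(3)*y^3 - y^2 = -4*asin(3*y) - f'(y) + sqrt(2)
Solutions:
 f(y) = C1 + sqrt(3)*y^4/4 + y^3/3 - 4*y*asin(3*y) + sqrt(2)*y - 4*sqrt(1 - 9*y^2)/3


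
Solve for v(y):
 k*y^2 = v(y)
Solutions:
 v(y) = k*y^2


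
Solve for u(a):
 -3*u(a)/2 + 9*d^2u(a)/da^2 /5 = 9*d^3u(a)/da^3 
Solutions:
 u(a) = C1*exp(a*(2*2^(2/3)/(15*sqrt(5585) + 1121)^(1/3) + 4 + 2^(1/3)*(15*sqrt(5585) + 1121)^(1/3))/60)*sin(2^(1/3)*sqrt(3)*a*(-(15*sqrt(5585) + 1121)^(1/3) + 2*2^(1/3)/(15*sqrt(5585) + 1121)^(1/3))/60) + C2*exp(a*(2*2^(2/3)/(15*sqrt(5585) + 1121)^(1/3) + 4 + 2^(1/3)*(15*sqrt(5585) + 1121)^(1/3))/60)*cos(2^(1/3)*sqrt(3)*a*(-(15*sqrt(5585) + 1121)^(1/3) + 2*2^(1/3)/(15*sqrt(5585) + 1121)^(1/3))/60) + C3*exp(a*(-2^(1/3)*(15*sqrt(5585) + 1121)^(1/3) - 2*2^(2/3)/(15*sqrt(5585) + 1121)^(1/3) + 2)/30)


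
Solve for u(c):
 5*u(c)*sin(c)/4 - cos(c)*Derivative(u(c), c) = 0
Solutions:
 u(c) = C1/cos(c)^(5/4)


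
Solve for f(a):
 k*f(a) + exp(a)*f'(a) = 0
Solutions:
 f(a) = C1*exp(k*exp(-a))


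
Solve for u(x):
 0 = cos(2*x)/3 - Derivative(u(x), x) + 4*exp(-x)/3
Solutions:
 u(x) = C1 + sin(2*x)/6 - 4*exp(-x)/3


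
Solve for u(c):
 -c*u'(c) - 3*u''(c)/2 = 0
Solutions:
 u(c) = C1 + C2*erf(sqrt(3)*c/3)


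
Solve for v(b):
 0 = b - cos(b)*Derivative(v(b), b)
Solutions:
 v(b) = C1 + Integral(b/cos(b), b)


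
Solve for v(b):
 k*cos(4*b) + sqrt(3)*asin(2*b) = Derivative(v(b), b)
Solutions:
 v(b) = C1 + k*sin(4*b)/4 + sqrt(3)*(b*asin(2*b) + sqrt(1 - 4*b^2)/2)


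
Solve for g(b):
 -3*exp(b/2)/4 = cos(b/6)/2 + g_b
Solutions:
 g(b) = C1 - 3*exp(b/2)/2 - 3*sin(b/6)


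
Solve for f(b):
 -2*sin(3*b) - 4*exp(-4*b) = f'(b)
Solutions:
 f(b) = C1 + 2*cos(3*b)/3 + exp(-4*b)


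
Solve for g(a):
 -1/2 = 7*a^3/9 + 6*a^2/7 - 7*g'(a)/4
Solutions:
 g(a) = C1 + a^4/9 + 8*a^3/49 + 2*a/7


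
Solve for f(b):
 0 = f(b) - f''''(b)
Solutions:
 f(b) = C1*exp(-b) + C2*exp(b) + C3*sin(b) + C4*cos(b)


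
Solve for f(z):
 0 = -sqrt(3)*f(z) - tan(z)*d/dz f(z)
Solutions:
 f(z) = C1/sin(z)^(sqrt(3))


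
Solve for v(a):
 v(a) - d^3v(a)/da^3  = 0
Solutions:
 v(a) = C3*exp(a) + (C1*sin(sqrt(3)*a/2) + C2*cos(sqrt(3)*a/2))*exp(-a/2)


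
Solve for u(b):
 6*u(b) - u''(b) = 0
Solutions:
 u(b) = C1*exp(-sqrt(6)*b) + C2*exp(sqrt(6)*b)


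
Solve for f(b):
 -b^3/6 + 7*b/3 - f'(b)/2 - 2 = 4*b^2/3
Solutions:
 f(b) = C1 - b^4/12 - 8*b^3/9 + 7*b^2/3 - 4*b


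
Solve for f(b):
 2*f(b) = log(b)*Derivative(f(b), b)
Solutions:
 f(b) = C1*exp(2*li(b))


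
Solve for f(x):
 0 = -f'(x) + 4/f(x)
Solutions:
 f(x) = -sqrt(C1 + 8*x)
 f(x) = sqrt(C1 + 8*x)


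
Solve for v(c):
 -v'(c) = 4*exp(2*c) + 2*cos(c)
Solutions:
 v(c) = C1 - 2*exp(2*c) - 2*sin(c)


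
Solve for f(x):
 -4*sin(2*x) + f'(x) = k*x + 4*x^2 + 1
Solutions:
 f(x) = C1 + k*x^2/2 + 4*x^3/3 + x - 2*cos(2*x)


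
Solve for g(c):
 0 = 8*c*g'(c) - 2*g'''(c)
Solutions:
 g(c) = C1 + Integral(C2*airyai(2^(2/3)*c) + C3*airybi(2^(2/3)*c), c)


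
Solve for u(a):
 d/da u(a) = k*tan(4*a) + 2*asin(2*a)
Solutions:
 u(a) = C1 + 2*a*asin(2*a) - k*log(cos(4*a))/4 + sqrt(1 - 4*a^2)


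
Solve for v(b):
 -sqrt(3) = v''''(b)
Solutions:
 v(b) = C1 + C2*b + C3*b^2 + C4*b^3 - sqrt(3)*b^4/24


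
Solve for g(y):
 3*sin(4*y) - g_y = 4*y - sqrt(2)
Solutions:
 g(y) = C1 - 2*y^2 + sqrt(2)*y - 3*cos(4*y)/4


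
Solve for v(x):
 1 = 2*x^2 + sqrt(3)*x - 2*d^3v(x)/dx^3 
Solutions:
 v(x) = C1 + C2*x + C3*x^2 + x^5/60 + sqrt(3)*x^4/48 - x^3/12


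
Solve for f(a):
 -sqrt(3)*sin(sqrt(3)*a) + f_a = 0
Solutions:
 f(a) = C1 - cos(sqrt(3)*a)


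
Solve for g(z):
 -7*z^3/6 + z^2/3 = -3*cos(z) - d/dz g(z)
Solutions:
 g(z) = C1 + 7*z^4/24 - z^3/9 - 3*sin(z)


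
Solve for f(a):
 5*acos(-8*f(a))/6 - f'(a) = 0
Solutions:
 Integral(1/acos(-8*_y), (_y, f(a))) = C1 + 5*a/6


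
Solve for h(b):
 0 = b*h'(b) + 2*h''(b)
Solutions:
 h(b) = C1 + C2*erf(b/2)


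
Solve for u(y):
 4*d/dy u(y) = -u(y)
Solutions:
 u(y) = C1*exp(-y/4)


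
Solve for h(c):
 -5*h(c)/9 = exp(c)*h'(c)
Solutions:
 h(c) = C1*exp(5*exp(-c)/9)


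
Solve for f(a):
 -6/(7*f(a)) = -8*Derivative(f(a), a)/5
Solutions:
 f(a) = -sqrt(C1 + 210*a)/14
 f(a) = sqrt(C1 + 210*a)/14


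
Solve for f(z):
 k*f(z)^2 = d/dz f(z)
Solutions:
 f(z) = -1/(C1 + k*z)


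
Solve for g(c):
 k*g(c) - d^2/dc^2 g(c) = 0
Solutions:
 g(c) = C1*exp(-c*sqrt(k)) + C2*exp(c*sqrt(k))


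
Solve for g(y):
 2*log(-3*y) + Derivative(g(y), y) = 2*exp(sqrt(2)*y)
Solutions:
 g(y) = C1 - 2*y*log(-y) + 2*y*(1 - log(3)) + sqrt(2)*exp(sqrt(2)*y)


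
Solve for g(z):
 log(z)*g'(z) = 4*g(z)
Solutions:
 g(z) = C1*exp(4*li(z))


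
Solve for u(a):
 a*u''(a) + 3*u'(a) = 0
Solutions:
 u(a) = C1 + C2/a^2


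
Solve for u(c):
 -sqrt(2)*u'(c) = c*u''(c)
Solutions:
 u(c) = C1 + C2*c^(1 - sqrt(2))


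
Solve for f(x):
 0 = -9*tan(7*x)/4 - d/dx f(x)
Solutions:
 f(x) = C1 + 9*log(cos(7*x))/28


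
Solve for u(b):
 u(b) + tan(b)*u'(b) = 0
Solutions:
 u(b) = C1/sin(b)


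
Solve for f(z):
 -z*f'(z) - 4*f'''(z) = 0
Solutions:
 f(z) = C1 + Integral(C2*airyai(-2^(1/3)*z/2) + C3*airybi(-2^(1/3)*z/2), z)


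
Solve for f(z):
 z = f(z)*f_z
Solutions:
 f(z) = -sqrt(C1 + z^2)
 f(z) = sqrt(C1 + z^2)


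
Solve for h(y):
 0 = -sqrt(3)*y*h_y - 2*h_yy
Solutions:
 h(y) = C1 + C2*erf(3^(1/4)*y/2)


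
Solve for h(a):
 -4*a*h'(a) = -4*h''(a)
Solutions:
 h(a) = C1 + C2*erfi(sqrt(2)*a/2)


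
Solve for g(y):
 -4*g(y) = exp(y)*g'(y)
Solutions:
 g(y) = C1*exp(4*exp(-y))


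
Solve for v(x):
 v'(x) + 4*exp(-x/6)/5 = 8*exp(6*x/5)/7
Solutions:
 v(x) = C1 + 20*exp(6*x/5)/21 + 24*exp(-x/6)/5


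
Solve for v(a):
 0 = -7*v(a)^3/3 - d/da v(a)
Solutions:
 v(a) = -sqrt(6)*sqrt(-1/(C1 - 7*a))/2
 v(a) = sqrt(6)*sqrt(-1/(C1 - 7*a))/2


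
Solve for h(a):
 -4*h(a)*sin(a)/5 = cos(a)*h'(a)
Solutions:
 h(a) = C1*cos(a)^(4/5)


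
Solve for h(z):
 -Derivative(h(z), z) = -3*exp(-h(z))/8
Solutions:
 h(z) = log(C1 + 3*z/8)


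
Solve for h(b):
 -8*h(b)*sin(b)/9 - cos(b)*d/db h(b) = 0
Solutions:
 h(b) = C1*cos(b)^(8/9)


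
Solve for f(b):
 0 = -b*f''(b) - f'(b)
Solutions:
 f(b) = C1 + C2*log(b)


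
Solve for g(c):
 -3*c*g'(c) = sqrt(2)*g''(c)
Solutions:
 g(c) = C1 + C2*erf(2^(1/4)*sqrt(3)*c/2)


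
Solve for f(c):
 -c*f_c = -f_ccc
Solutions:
 f(c) = C1 + Integral(C2*airyai(c) + C3*airybi(c), c)


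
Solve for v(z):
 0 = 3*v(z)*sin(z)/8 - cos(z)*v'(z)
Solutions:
 v(z) = C1/cos(z)^(3/8)


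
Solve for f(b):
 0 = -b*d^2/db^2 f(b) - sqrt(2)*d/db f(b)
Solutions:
 f(b) = C1 + C2*b^(1 - sqrt(2))


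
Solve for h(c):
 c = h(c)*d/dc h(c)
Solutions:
 h(c) = -sqrt(C1 + c^2)
 h(c) = sqrt(C1 + c^2)


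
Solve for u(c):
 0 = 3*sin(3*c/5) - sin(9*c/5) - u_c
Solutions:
 u(c) = C1 - 5*cos(3*c/5) + 5*cos(9*c/5)/9


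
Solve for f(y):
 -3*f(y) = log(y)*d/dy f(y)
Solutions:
 f(y) = C1*exp(-3*li(y))


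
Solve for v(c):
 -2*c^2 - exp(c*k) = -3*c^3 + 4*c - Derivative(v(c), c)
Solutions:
 v(c) = C1 - 3*c^4/4 + 2*c^3/3 + 2*c^2 + exp(c*k)/k


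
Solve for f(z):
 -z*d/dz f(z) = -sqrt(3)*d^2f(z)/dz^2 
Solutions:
 f(z) = C1 + C2*erfi(sqrt(2)*3^(3/4)*z/6)


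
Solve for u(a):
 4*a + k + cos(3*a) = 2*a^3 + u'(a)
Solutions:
 u(a) = C1 - a^4/2 + 2*a^2 + a*k + sin(3*a)/3


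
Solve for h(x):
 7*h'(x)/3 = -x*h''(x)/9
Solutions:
 h(x) = C1 + C2/x^20


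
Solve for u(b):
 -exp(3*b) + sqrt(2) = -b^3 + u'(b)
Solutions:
 u(b) = C1 + b^4/4 + sqrt(2)*b - exp(3*b)/3


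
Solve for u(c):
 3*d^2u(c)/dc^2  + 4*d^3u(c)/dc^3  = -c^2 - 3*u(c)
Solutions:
 u(c) = C1*exp(c*(-2 + (4*sqrt(39) + 25)^(-1/3) + (4*sqrt(39) + 25)^(1/3))/8)*sin(sqrt(3)*c*(-(4*sqrt(39) + 25)^(1/3) + (4*sqrt(39) + 25)^(-1/3))/8) + C2*exp(c*(-2 + (4*sqrt(39) + 25)^(-1/3) + (4*sqrt(39) + 25)^(1/3))/8)*cos(sqrt(3)*c*(-(4*sqrt(39) + 25)^(1/3) + (4*sqrt(39) + 25)^(-1/3))/8) + C3*exp(-c*((4*sqrt(39) + 25)^(-1/3) + 1 + (4*sqrt(39) + 25)^(1/3))/4) - c^2/3 + 2/3


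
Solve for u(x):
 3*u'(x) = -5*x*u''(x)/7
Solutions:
 u(x) = C1 + C2/x^(16/5)


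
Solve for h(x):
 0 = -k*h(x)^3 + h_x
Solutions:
 h(x) = -sqrt(2)*sqrt(-1/(C1 + k*x))/2
 h(x) = sqrt(2)*sqrt(-1/(C1 + k*x))/2


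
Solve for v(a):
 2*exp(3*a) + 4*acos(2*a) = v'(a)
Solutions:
 v(a) = C1 + 4*a*acos(2*a) - 2*sqrt(1 - 4*a^2) + 2*exp(3*a)/3


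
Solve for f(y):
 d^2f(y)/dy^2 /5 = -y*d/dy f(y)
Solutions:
 f(y) = C1 + C2*erf(sqrt(10)*y/2)


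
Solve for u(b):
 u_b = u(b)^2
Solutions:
 u(b) = -1/(C1 + b)


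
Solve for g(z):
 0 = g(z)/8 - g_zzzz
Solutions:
 g(z) = C1*exp(-2^(1/4)*z/2) + C2*exp(2^(1/4)*z/2) + C3*sin(2^(1/4)*z/2) + C4*cos(2^(1/4)*z/2)


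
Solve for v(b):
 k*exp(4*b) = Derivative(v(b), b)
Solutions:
 v(b) = C1 + k*exp(4*b)/4


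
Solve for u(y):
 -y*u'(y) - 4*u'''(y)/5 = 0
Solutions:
 u(y) = C1 + Integral(C2*airyai(-10^(1/3)*y/2) + C3*airybi(-10^(1/3)*y/2), y)


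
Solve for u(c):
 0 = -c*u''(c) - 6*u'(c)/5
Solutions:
 u(c) = C1 + C2/c^(1/5)


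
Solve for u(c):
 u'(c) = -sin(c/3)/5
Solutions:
 u(c) = C1 + 3*cos(c/3)/5


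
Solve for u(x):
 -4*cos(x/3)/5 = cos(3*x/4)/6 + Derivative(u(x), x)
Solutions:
 u(x) = C1 - 12*sin(x/3)/5 - 2*sin(3*x/4)/9


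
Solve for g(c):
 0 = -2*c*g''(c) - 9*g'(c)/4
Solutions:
 g(c) = C1 + C2/c^(1/8)


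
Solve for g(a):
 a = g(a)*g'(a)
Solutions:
 g(a) = -sqrt(C1 + a^2)
 g(a) = sqrt(C1 + a^2)


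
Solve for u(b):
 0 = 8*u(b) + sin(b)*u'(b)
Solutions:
 u(b) = C1*(cos(b)^4 + 4*cos(b)^3 + 6*cos(b)^2 + 4*cos(b) + 1)/(cos(b)^4 - 4*cos(b)^3 + 6*cos(b)^2 - 4*cos(b) + 1)


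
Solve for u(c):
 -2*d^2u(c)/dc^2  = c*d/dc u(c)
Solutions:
 u(c) = C1 + C2*erf(c/2)


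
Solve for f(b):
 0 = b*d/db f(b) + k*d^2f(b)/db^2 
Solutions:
 f(b) = C1 + C2*sqrt(k)*erf(sqrt(2)*b*sqrt(1/k)/2)


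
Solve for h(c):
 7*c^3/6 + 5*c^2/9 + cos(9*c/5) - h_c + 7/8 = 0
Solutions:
 h(c) = C1 + 7*c^4/24 + 5*c^3/27 + 7*c/8 + 5*sin(9*c/5)/9


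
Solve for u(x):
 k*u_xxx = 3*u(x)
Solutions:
 u(x) = C1*exp(3^(1/3)*x*(1/k)^(1/3)) + C2*exp(x*(-3^(1/3) + 3^(5/6)*I)*(1/k)^(1/3)/2) + C3*exp(-x*(3^(1/3) + 3^(5/6)*I)*(1/k)^(1/3)/2)


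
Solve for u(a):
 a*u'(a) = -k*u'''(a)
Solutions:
 u(a) = C1 + Integral(C2*airyai(a*(-1/k)^(1/3)) + C3*airybi(a*(-1/k)^(1/3)), a)


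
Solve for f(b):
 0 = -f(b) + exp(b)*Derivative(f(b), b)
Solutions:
 f(b) = C1*exp(-exp(-b))


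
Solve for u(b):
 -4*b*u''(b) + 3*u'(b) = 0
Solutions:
 u(b) = C1 + C2*b^(7/4)


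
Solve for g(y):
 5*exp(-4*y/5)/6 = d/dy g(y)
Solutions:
 g(y) = C1 - 25*exp(-4*y/5)/24


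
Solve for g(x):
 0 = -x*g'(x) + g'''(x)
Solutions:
 g(x) = C1 + Integral(C2*airyai(x) + C3*airybi(x), x)


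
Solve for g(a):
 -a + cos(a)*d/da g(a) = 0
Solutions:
 g(a) = C1 + Integral(a/cos(a), a)


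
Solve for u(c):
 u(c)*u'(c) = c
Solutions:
 u(c) = -sqrt(C1 + c^2)
 u(c) = sqrt(C1 + c^2)


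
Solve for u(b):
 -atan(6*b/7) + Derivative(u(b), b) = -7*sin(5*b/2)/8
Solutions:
 u(b) = C1 + b*atan(6*b/7) - 7*log(36*b^2 + 49)/12 + 7*cos(5*b/2)/20


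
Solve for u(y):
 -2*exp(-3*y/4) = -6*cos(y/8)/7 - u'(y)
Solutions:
 u(y) = C1 - 48*sin(y/8)/7 - 8*exp(-3*y/4)/3


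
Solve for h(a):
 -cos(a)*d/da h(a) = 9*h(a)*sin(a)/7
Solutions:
 h(a) = C1*cos(a)^(9/7)


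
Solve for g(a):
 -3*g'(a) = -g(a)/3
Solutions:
 g(a) = C1*exp(a/9)


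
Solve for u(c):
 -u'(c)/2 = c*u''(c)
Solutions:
 u(c) = C1 + C2*sqrt(c)


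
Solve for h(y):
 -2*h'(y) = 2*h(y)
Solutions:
 h(y) = C1*exp(-y)


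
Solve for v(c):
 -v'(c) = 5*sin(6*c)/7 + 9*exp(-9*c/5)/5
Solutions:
 v(c) = C1 + 5*cos(6*c)/42 + exp(-9*c/5)


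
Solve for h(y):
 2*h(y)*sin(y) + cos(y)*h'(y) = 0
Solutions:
 h(y) = C1*cos(y)^2


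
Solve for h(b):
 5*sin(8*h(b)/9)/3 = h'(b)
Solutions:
 -5*b/3 + 9*log(cos(8*h(b)/9) - 1)/16 - 9*log(cos(8*h(b)/9) + 1)/16 = C1


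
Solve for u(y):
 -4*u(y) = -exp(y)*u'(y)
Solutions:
 u(y) = C1*exp(-4*exp(-y))


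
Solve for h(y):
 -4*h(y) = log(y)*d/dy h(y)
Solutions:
 h(y) = C1*exp(-4*li(y))


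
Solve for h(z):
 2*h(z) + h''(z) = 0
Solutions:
 h(z) = C1*sin(sqrt(2)*z) + C2*cos(sqrt(2)*z)


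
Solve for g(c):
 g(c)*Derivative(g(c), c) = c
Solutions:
 g(c) = -sqrt(C1 + c^2)
 g(c) = sqrt(C1 + c^2)


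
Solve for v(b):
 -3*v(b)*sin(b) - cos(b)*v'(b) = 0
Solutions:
 v(b) = C1*cos(b)^3


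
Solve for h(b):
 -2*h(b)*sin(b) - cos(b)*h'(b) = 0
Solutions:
 h(b) = C1*cos(b)^2


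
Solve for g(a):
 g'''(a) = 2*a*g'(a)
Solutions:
 g(a) = C1 + Integral(C2*airyai(2^(1/3)*a) + C3*airybi(2^(1/3)*a), a)


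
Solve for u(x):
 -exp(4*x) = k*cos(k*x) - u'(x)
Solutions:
 u(x) = C1 + exp(4*x)/4 + sin(k*x)


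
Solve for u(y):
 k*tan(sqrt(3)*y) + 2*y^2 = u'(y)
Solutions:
 u(y) = C1 - sqrt(3)*k*log(cos(sqrt(3)*y))/3 + 2*y^3/3


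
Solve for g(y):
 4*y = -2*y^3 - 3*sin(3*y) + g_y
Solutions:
 g(y) = C1 + y^4/2 + 2*y^2 - cos(3*y)


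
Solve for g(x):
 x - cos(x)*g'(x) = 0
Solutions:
 g(x) = C1 + Integral(x/cos(x), x)


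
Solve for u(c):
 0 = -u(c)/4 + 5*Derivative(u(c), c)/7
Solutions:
 u(c) = C1*exp(7*c/20)


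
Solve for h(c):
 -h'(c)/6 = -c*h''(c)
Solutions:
 h(c) = C1 + C2*c^(7/6)


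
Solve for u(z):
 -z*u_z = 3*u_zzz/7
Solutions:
 u(z) = C1 + Integral(C2*airyai(-3^(2/3)*7^(1/3)*z/3) + C3*airybi(-3^(2/3)*7^(1/3)*z/3), z)


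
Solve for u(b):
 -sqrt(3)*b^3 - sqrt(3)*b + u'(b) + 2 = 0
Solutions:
 u(b) = C1 + sqrt(3)*b^4/4 + sqrt(3)*b^2/2 - 2*b


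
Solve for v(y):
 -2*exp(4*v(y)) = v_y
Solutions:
 v(y) = log(-I*(1/(C1 + 8*y))^(1/4))
 v(y) = log(I*(1/(C1 + 8*y))^(1/4))
 v(y) = log(-(1/(C1 + 8*y))^(1/4))
 v(y) = log(1/(C1 + 8*y))/4


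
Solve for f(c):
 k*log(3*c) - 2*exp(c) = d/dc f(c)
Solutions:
 f(c) = C1 + c*k*log(c) + c*k*(-1 + log(3)) - 2*exp(c)


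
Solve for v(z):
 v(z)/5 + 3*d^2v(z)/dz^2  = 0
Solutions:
 v(z) = C1*sin(sqrt(15)*z/15) + C2*cos(sqrt(15)*z/15)


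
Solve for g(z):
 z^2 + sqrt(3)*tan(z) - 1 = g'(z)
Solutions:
 g(z) = C1 + z^3/3 - z - sqrt(3)*log(cos(z))


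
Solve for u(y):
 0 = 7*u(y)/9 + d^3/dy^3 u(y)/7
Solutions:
 u(y) = C3*exp(-3^(1/3)*7^(2/3)*y/3) + (C1*sin(3^(5/6)*7^(2/3)*y/6) + C2*cos(3^(5/6)*7^(2/3)*y/6))*exp(3^(1/3)*7^(2/3)*y/6)


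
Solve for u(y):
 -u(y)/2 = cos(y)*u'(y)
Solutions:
 u(y) = C1*(sin(y) - 1)^(1/4)/(sin(y) + 1)^(1/4)


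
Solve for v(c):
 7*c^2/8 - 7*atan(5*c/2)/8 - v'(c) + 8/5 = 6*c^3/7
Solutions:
 v(c) = C1 - 3*c^4/14 + 7*c^3/24 - 7*c*atan(5*c/2)/8 + 8*c/5 + 7*log(25*c^2 + 4)/40


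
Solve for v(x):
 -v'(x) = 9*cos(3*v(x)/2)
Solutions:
 v(x) = -2*asin((C1 + exp(27*x))/(C1 - exp(27*x)))/3 + 2*pi/3
 v(x) = 2*asin((C1 + exp(27*x))/(C1 - exp(27*x)))/3


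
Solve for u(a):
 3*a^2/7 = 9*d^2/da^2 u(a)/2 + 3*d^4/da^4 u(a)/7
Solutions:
 u(a) = C1 + C2*a + C3*sin(sqrt(42)*a/2) + C4*cos(sqrt(42)*a/2) + a^4/126 - 4*a^2/441


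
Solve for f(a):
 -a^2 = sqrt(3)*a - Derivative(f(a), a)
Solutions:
 f(a) = C1 + a^3/3 + sqrt(3)*a^2/2


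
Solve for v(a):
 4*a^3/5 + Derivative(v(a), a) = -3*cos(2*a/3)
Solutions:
 v(a) = C1 - a^4/5 - 9*sin(2*a/3)/2


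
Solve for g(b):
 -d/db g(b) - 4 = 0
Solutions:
 g(b) = C1 - 4*b


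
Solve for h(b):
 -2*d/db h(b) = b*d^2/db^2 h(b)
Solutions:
 h(b) = C1 + C2/b


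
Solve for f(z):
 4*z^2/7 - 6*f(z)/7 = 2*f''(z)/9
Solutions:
 f(z) = C1*sin(3*sqrt(21)*z/7) + C2*cos(3*sqrt(21)*z/7) + 2*z^2/3 - 28/81


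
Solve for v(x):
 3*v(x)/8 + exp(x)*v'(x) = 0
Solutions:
 v(x) = C1*exp(3*exp(-x)/8)


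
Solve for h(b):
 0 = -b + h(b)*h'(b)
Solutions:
 h(b) = -sqrt(C1 + b^2)
 h(b) = sqrt(C1 + b^2)


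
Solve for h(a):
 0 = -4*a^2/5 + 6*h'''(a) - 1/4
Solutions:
 h(a) = C1 + C2*a + C3*a^2 + a^5/450 + a^3/144


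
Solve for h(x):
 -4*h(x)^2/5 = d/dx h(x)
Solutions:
 h(x) = 5/(C1 + 4*x)


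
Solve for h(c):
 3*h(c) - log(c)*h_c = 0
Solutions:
 h(c) = C1*exp(3*li(c))


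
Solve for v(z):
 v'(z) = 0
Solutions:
 v(z) = C1


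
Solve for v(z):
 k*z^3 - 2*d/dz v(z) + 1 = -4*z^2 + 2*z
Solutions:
 v(z) = C1 + k*z^4/8 + 2*z^3/3 - z^2/2 + z/2


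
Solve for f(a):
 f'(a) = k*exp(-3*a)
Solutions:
 f(a) = C1 - k*exp(-3*a)/3


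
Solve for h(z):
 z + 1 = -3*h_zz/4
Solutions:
 h(z) = C1 + C2*z - 2*z^3/9 - 2*z^2/3


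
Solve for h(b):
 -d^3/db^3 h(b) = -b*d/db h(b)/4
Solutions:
 h(b) = C1 + Integral(C2*airyai(2^(1/3)*b/2) + C3*airybi(2^(1/3)*b/2), b)


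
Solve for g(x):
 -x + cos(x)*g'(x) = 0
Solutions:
 g(x) = C1 + Integral(x/cos(x), x)


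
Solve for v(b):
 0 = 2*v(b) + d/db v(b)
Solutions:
 v(b) = C1*exp(-2*b)


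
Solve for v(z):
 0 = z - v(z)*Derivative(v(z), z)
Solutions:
 v(z) = -sqrt(C1 + z^2)
 v(z) = sqrt(C1 + z^2)


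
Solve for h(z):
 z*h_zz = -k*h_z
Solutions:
 h(z) = C1 + z^(1 - re(k))*(C2*sin(log(z)*Abs(im(k))) + C3*cos(log(z)*im(k)))


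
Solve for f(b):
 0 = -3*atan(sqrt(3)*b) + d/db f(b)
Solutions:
 f(b) = C1 + 3*b*atan(sqrt(3)*b) - sqrt(3)*log(3*b^2 + 1)/2


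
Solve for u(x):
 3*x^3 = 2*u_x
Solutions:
 u(x) = C1 + 3*x^4/8


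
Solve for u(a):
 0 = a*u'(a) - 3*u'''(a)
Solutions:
 u(a) = C1 + Integral(C2*airyai(3^(2/3)*a/3) + C3*airybi(3^(2/3)*a/3), a)


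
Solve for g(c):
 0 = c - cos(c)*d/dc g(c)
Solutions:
 g(c) = C1 + Integral(c/cos(c), c)


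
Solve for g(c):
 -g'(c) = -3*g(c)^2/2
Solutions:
 g(c) = -2/(C1 + 3*c)


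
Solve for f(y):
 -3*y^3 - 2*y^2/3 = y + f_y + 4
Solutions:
 f(y) = C1 - 3*y^4/4 - 2*y^3/9 - y^2/2 - 4*y


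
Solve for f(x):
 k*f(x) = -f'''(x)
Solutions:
 f(x) = C1*exp(x*(-k)^(1/3)) + C2*exp(x*(-k)^(1/3)*(-1 + sqrt(3)*I)/2) + C3*exp(-x*(-k)^(1/3)*(1 + sqrt(3)*I)/2)


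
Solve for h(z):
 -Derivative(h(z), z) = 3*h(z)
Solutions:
 h(z) = C1*exp(-3*z)


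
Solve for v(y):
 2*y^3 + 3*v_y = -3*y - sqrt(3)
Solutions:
 v(y) = C1 - y^4/6 - y^2/2 - sqrt(3)*y/3


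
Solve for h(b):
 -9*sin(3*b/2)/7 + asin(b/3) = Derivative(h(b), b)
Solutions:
 h(b) = C1 + b*asin(b/3) + sqrt(9 - b^2) + 6*cos(3*b/2)/7


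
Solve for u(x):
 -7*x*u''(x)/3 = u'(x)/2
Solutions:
 u(x) = C1 + C2*x^(11/14)


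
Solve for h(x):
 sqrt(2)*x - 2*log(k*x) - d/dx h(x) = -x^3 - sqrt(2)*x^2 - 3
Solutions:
 h(x) = C1 + x^4/4 + sqrt(2)*x^3/3 + sqrt(2)*x^2/2 - 2*x*log(k*x) + 5*x


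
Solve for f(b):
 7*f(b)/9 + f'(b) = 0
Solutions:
 f(b) = C1*exp(-7*b/9)


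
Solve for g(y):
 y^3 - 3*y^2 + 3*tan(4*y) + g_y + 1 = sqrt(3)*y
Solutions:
 g(y) = C1 - y^4/4 + y^3 + sqrt(3)*y^2/2 - y + 3*log(cos(4*y))/4


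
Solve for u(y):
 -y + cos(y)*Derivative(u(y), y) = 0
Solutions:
 u(y) = C1 + Integral(y/cos(y), y)


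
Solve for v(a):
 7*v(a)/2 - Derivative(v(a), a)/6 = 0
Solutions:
 v(a) = C1*exp(21*a)


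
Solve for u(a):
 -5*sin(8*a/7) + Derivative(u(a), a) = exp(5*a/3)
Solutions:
 u(a) = C1 + 3*exp(5*a/3)/5 - 35*cos(8*a/7)/8


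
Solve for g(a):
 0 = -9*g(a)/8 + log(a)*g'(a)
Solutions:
 g(a) = C1*exp(9*li(a)/8)


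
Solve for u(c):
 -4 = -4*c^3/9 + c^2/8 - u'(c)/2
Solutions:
 u(c) = C1 - 2*c^4/9 + c^3/12 + 8*c


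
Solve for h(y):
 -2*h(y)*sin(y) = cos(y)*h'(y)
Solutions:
 h(y) = C1*cos(y)^2


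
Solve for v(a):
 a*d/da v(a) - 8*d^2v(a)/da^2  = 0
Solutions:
 v(a) = C1 + C2*erfi(a/4)


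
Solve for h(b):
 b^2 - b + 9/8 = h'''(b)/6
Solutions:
 h(b) = C1 + C2*b + C3*b^2 + b^5/10 - b^4/4 + 9*b^3/8


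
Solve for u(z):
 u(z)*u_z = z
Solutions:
 u(z) = -sqrt(C1 + z^2)
 u(z) = sqrt(C1 + z^2)


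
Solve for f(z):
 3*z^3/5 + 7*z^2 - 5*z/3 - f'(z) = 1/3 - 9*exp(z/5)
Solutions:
 f(z) = C1 + 3*z^4/20 + 7*z^3/3 - 5*z^2/6 - z/3 + 45*exp(z/5)


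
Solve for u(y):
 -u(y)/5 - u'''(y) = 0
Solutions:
 u(y) = C3*exp(-5^(2/3)*y/5) + (C1*sin(sqrt(3)*5^(2/3)*y/10) + C2*cos(sqrt(3)*5^(2/3)*y/10))*exp(5^(2/3)*y/10)


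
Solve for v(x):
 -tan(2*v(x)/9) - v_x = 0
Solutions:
 v(x) = -9*asin(C1*exp(-2*x/9))/2 + 9*pi/2
 v(x) = 9*asin(C1*exp(-2*x/9))/2


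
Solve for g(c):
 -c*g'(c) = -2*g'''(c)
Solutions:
 g(c) = C1 + Integral(C2*airyai(2^(2/3)*c/2) + C3*airybi(2^(2/3)*c/2), c)


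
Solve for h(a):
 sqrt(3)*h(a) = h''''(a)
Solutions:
 h(a) = C1*exp(-3^(1/8)*a) + C2*exp(3^(1/8)*a) + C3*sin(3^(1/8)*a) + C4*cos(3^(1/8)*a)


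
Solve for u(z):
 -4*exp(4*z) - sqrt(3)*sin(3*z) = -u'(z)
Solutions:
 u(z) = C1 + exp(4*z) - sqrt(3)*cos(3*z)/3


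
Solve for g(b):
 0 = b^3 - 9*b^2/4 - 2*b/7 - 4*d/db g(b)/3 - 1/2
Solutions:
 g(b) = C1 + 3*b^4/16 - 9*b^3/16 - 3*b^2/28 - 3*b/8


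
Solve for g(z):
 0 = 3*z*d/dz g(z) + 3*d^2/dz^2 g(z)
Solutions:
 g(z) = C1 + C2*erf(sqrt(2)*z/2)


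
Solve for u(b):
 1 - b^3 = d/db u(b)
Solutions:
 u(b) = C1 - b^4/4 + b


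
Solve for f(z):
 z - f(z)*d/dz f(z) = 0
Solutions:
 f(z) = -sqrt(C1 + z^2)
 f(z) = sqrt(C1 + z^2)


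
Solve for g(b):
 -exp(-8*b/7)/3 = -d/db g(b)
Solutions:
 g(b) = C1 - 7*exp(-8*b/7)/24


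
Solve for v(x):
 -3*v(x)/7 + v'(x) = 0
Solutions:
 v(x) = C1*exp(3*x/7)


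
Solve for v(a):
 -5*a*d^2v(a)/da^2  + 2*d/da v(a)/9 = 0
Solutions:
 v(a) = C1 + C2*a^(47/45)


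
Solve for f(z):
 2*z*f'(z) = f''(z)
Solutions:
 f(z) = C1 + C2*erfi(z)


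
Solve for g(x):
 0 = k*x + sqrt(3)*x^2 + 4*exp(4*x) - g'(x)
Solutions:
 g(x) = C1 + k*x^2/2 + sqrt(3)*x^3/3 + exp(4*x)


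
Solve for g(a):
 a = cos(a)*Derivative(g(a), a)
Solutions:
 g(a) = C1 + Integral(a/cos(a), a)


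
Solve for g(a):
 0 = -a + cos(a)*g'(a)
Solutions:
 g(a) = C1 + Integral(a/cos(a), a)


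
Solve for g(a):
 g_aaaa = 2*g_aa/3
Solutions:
 g(a) = C1 + C2*a + C3*exp(-sqrt(6)*a/3) + C4*exp(sqrt(6)*a/3)


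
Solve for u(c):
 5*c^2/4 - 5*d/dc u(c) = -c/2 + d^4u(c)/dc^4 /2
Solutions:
 u(c) = C1 + C4*exp(-10^(1/3)*c) + c^3/12 + c^2/20 + (C2*sin(10^(1/3)*sqrt(3)*c/2) + C3*cos(10^(1/3)*sqrt(3)*c/2))*exp(10^(1/3)*c/2)


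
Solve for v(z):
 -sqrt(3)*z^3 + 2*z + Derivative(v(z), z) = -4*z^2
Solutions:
 v(z) = C1 + sqrt(3)*z^4/4 - 4*z^3/3 - z^2


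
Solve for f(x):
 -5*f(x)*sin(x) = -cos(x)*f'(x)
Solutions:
 f(x) = C1/cos(x)^5


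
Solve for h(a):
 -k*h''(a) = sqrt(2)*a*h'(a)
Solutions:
 h(a) = C1 + C2*sqrt(k)*erf(2^(3/4)*a*sqrt(1/k)/2)


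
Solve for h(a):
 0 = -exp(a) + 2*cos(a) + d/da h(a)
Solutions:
 h(a) = C1 + exp(a) - 2*sin(a)


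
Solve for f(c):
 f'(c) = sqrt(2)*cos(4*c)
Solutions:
 f(c) = C1 + sqrt(2)*sin(4*c)/4


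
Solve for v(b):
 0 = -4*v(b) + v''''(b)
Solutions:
 v(b) = C1*exp(-sqrt(2)*b) + C2*exp(sqrt(2)*b) + C3*sin(sqrt(2)*b) + C4*cos(sqrt(2)*b)


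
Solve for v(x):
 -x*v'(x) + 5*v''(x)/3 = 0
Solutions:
 v(x) = C1 + C2*erfi(sqrt(30)*x/10)


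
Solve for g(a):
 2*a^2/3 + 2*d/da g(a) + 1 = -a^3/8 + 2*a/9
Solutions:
 g(a) = C1 - a^4/64 - a^3/9 + a^2/18 - a/2


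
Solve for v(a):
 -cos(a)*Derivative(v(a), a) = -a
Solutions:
 v(a) = C1 + Integral(a/cos(a), a)


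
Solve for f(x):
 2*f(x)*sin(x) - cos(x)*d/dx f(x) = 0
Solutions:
 f(x) = C1/cos(x)^2


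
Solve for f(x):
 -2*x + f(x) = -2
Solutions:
 f(x) = 2*x - 2


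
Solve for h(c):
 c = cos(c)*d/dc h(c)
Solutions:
 h(c) = C1 + Integral(c/cos(c), c)


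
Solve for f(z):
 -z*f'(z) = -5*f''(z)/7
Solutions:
 f(z) = C1 + C2*erfi(sqrt(70)*z/10)


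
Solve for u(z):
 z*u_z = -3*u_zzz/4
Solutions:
 u(z) = C1 + Integral(C2*airyai(-6^(2/3)*z/3) + C3*airybi(-6^(2/3)*z/3), z)


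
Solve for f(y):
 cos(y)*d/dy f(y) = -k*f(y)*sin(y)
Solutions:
 f(y) = C1*exp(k*log(cos(y)))


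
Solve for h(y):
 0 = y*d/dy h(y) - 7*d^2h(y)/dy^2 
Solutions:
 h(y) = C1 + C2*erfi(sqrt(14)*y/14)


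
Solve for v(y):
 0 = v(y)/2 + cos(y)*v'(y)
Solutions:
 v(y) = C1*(sin(y) - 1)^(1/4)/(sin(y) + 1)^(1/4)


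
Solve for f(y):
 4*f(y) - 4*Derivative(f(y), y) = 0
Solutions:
 f(y) = C1*exp(y)


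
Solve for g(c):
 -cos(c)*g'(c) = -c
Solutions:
 g(c) = C1 + Integral(c/cos(c), c)


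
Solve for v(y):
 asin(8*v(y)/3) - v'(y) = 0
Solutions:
 Integral(1/asin(8*_y/3), (_y, v(y))) = C1 + y


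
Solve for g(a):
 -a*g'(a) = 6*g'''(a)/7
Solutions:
 g(a) = C1 + Integral(C2*airyai(-6^(2/3)*7^(1/3)*a/6) + C3*airybi(-6^(2/3)*7^(1/3)*a/6), a)


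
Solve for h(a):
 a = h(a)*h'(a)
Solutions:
 h(a) = -sqrt(C1 + a^2)
 h(a) = sqrt(C1 + a^2)


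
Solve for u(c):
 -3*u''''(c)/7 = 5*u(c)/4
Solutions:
 u(c) = (C1*sin(3^(3/4)*35^(1/4)*c/6) + C2*cos(3^(3/4)*35^(1/4)*c/6))*exp(-3^(3/4)*35^(1/4)*c/6) + (C3*sin(3^(3/4)*35^(1/4)*c/6) + C4*cos(3^(3/4)*35^(1/4)*c/6))*exp(3^(3/4)*35^(1/4)*c/6)


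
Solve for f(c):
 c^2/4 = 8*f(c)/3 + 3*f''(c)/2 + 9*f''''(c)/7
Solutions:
 f(c) = 3*c^2/32 + (C1*sin(2^(3/4)*21^(1/4)*c*cos(atan(sqrt(2247)/21)/2)/3) + C2*cos(2^(3/4)*21^(1/4)*c*cos(atan(sqrt(2247)/21)/2)/3))*exp(-2^(3/4)*21^(1/4)*c*sin(atan(sqrt(2247)/21)/2)/3) + (C3*sin(2^(3/4)*21^(1/4)*c*cos(atan(sqrt(2247)/21)/2)/3) + C4*cos(2^(3/4)*21^(1/4)*c*cos(atan(sqrt(2247)/21)/2)/3))*exp(2^(3/4)*21^(1/4)*c*sin(atan(sqrt(2247)/21)/2)/3) - 27/256


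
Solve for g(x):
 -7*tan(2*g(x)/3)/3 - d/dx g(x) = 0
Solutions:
 g(x) = -3*asin(C1*exp(-14*x/9))/2 + 3*pi/2
 g(x) = 3*asin(C1*exp(-14*x/9))/2


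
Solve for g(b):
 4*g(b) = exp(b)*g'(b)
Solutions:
 g(b) = C1*exp(-4*exp(-b))


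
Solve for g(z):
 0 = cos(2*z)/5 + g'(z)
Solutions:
 g(z) = C1 - sin(2*z)/10


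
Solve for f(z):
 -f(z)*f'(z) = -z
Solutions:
 f(z) = -sqrt(C1 + z^2)
 f(z) = sqrt(C1 + z^2)


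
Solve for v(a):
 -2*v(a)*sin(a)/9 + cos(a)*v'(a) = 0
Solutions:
 v(a) = C1/cos(a)^(2/9)


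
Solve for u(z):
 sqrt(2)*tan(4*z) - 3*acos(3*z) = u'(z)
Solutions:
 u(z) = C1 - 3*z*acos(3*z) + sqrt(1 - 9*z^2) - sqrt(2)*log(cos(4*z))/4


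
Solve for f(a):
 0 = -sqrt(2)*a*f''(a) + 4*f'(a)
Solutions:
 f(a) = C1 + C2*a^(1 + 2*sqrt(2))


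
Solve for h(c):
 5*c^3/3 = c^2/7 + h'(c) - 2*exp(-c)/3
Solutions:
 h(c) = C1 + 5*c^4/12 - c^3/21 - 2*exp(-c)/3


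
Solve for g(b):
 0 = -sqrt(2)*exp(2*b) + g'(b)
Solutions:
 g(b) = C1 + sqrt(2)*exp(2*b)/2


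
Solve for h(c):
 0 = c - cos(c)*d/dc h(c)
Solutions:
 h(c) = C1 + Integral(c/cos(c), c)


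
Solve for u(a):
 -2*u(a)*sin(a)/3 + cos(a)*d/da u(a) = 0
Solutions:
 u(a) = C1/cos(a)^(2/3)


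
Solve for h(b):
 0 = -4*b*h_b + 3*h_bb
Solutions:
 h(b) = C1 + C2*erfi(sqrt(6)*b/3)


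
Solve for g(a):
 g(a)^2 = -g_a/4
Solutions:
 g(a) = 1/(C1 + 4*a)


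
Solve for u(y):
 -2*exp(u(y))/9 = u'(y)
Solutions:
 u(y) = log(1/(C1 + 2*y)) + 2*log(3)


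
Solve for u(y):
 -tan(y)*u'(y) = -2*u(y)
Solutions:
 u(y) = C1*sin(y)^2


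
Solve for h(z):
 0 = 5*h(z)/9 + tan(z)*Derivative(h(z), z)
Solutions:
 h(z) = C1/sin(z)^(5/9)


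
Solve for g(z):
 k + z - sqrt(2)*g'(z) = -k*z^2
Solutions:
 g(z) = C1 + sqrt(2)*k*z^3/6 + sqrt(2)*k*z/2 + sqrt(2)*z^2/4


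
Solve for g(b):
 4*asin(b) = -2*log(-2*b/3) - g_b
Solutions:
 g(b) = C1 - 2*b*log(-b) - 4*b*asin(b) - 2*b*log(2) + 2*b + 2*b*log(3) - 4*sqrt(1 - b^2)


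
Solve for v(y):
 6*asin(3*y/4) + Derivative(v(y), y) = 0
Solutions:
 v(y) = C1 - 6*y*asin(3*y/4) - 2*sqrt(16 - 9*y^2)


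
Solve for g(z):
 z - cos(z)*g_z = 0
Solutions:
 g(z) = C1 + Integral(z/cos(z), z)


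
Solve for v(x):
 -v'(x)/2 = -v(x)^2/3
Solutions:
 v(x) = -3/(C1 + 2*x)


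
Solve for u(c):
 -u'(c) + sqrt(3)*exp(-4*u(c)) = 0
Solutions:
 u(c) = log(-I*(C1 + 4*sqrt(3)*c)^(1/4))
 u(c) = log(I*(C1 + 4*sqrt(3)*c)^(1/4))
 u(c) = log(-(C1 + 4*sqrt(3)*c)^(1/4))
 u(c) = log(C1 + 4*sqrt(3)*c)/4


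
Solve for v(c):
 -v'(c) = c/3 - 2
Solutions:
 v(c) = C1 - c^2/6 + 2*c


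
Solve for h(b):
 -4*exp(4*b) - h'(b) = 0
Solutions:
 h(b) = C1 - exp(4*b)


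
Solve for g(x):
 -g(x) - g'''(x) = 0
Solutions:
 g(x) = C3*exp(-x) + (C1*sin(sqrt(3)*x/2) + C2*cos(sqrt(3)*x/2))*exp(x/2)


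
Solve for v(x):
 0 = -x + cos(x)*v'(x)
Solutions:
 v(x) = C1 + Integral(x/cos(x), x)


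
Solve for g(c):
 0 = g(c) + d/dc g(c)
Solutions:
 g(c) = C1*exp(-c)


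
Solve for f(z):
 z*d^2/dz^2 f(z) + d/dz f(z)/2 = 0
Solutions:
 f(z) = C1 + C2*sqrt(z)


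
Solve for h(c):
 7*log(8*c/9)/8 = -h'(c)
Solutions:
 h(c) = C1 - 7*c*log(c)/8 - 21*c*log(2)/8 + 7*c/8 + 7*c*log(3)/4


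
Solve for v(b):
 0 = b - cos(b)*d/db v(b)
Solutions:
 v(b) = C1 + Integral(b/cos(b), b)


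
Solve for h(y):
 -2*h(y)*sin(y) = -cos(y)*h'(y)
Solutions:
 h(y) = C1/cos(y)^2


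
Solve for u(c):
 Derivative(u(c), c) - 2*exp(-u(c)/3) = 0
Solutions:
 u(c) = 3*log(C1 + 2*c/3)


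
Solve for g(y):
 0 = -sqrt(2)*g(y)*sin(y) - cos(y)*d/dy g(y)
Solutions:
 g(y) = C1*cos(y)^(sqrt(2))


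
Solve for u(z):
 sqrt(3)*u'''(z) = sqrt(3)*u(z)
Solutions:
 u(z) = C3*exp(z) + (C1*sin(sqrt(3)*z/2) + C2*cos(sqrt(3)*z/2))*exp(-z/2)


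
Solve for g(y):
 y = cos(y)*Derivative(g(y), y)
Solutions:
 g(y) = C1 + Integral(y/cos(y), y)


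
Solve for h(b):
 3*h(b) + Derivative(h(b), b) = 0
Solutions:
 h(b) = C1*exp(-3*b)


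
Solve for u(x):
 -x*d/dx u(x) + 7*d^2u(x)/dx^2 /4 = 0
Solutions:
 u(x) = C1 + C2*erfi(sqrt(14)*x/7)


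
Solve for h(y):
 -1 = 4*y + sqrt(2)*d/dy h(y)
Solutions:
 h(y) = C1 - sqrt(2)*y^2 - sqrt(2)*y/2


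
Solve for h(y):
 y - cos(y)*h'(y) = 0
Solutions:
 h(y) = C1 + Integral(y/cos(y), y)


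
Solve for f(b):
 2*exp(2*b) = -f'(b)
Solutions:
 f(b) = C1 - exp(2*b)


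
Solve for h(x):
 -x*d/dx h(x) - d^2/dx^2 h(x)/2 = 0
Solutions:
 h(x) = C1 + C2*erf(x)


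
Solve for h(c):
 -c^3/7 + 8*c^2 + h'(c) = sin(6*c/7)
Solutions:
 h(c) = C1 + c^4/28 - 8*c^3/3 - 7*cos(6*c/7)/6


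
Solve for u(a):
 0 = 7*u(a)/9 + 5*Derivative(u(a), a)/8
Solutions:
 u(a) = C1*exp(-56*a/45)


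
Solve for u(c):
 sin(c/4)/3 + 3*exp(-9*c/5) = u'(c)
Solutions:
 u(c) = C1 - 4*cos(c/4)/3 - 5*exp(-9*c/5)/3


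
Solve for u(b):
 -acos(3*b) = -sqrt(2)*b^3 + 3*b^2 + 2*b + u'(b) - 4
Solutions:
 u(b) = C1 + sqrt(2)*b^4/4 - b^3 - b^2 - b*acos(3*b) + 4*b + sqrt(1 - 9*b^2)/3
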